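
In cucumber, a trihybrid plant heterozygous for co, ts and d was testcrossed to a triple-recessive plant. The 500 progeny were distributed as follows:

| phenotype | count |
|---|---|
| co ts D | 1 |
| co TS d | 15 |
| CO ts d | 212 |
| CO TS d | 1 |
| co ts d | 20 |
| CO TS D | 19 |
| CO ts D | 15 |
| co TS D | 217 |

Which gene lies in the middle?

The two most frequent reciprocal classes, co TS D and CO ts d, are the parental types, so the F1 was co TS D / CO ts d.
The two rarest classes, co ts D and CO TS d, are the double crossovers. Comparing them with the parentals, only the ts allele has switched, so ts is the middle locus and the order is d – ts – co.

ts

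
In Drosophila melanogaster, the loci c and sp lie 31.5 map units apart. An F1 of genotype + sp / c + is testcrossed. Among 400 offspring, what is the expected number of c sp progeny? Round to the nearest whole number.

A map distance of 31.5 map units corresponds to a recombination frequency of 0.315.
The F1 is + sp / c +, so c sp is a recombinant gamete class with expected frequency r/2 = 0.315/2 = 0.1575.
Expected number = 0.1575 × 400 = 63.00 ≈ 63.

63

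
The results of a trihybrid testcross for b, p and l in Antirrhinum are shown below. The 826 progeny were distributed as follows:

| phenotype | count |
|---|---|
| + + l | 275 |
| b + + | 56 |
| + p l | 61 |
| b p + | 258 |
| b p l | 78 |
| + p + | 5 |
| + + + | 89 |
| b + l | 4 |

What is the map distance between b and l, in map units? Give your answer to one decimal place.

21.3 map units

The two most frequent reciprocal classes, b p + and + + l, are the parental types, so the F1 was b p + / + + l.
The two rarest classes, + p + and b + l, are the double crossovers. Comparing them with the parentals, only the b allele has switched, so b is the middle locus and the order is l – b – p.
Crossovers in the l–b interval produce the single-crossover classes b p l and + + + (78 + 89 = 167) plus the double crossovers (9).
RF(l–b) = (167 + 9) / 826 = 176/826 = 0.2131 → 21.3 map units.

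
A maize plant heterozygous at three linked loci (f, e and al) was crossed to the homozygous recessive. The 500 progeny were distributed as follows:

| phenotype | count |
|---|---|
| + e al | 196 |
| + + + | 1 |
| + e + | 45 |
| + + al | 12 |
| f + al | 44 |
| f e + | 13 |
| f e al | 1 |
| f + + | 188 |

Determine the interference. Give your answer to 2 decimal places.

The two most frequent reciprocal classes, f + + and + e al, are the parental types, so the F1 was f + + / + e al.
The two rarest classes, + + + and f e al, are the double crossovers. Comparing them with the parentals, only the f allele has switched, so f is the middle locus and the order is al – f – e.
al–f: (89 + 2)/500 = 0.1820; f–e: (25 + 2)/500 = 0.0540.
Expected DCO frequency = 0.1820 × 0.0540 ≈ 0.00983; observed = 2/500 ≈ 0.00400.
Coefficient of coincidence = 0.00400/0.00983 ≈ 0.41; interference = 1 − 0.41 = 0.59.

0.59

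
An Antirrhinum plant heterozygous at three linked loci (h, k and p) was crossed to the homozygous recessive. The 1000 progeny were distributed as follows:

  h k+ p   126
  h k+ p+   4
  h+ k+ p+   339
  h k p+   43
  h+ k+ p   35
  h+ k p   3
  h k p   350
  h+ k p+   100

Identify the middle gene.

The two most frequent reciprocal classes, h+ k+ p+ and h k p, are the parental types, so the F1 was h+ k+ p+ / h k p.
The two rarest classes, h k+ p+ and h+ k p, are the double crossovers. Comparing them with the parentals, only the h allele has switched, so h is the middle locus and the order is k – h – p.

h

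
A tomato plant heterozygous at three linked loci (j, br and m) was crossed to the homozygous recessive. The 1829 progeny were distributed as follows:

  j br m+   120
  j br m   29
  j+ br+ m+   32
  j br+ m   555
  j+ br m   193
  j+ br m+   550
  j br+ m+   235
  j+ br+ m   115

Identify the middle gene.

The two most frequent reciprocal classes, j+ br m+ and j br+ m, are the parental types, so the F1 was j+ br m+ / j br+ m.
The two rarest classes, j+ br+ m+ and j br m, are the double crossovers. Comparing them with the parentals, only the br allele has switched, so br is the middle locus and the order is m – br – j.

br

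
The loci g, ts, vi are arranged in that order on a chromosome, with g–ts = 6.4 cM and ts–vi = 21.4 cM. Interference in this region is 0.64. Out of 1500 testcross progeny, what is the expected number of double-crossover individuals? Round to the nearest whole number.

Map distances give recombination frequencies of 0.064 and 0.214 for the two intervals.
With interference 0.64 (so coincidence = 0.36), expected double-crossover frequency = 0.064 × 0.214 × 0.36 = 0.00493.
Expected number = 0.00493 × 1500 = 7.40 ≈ 7.

7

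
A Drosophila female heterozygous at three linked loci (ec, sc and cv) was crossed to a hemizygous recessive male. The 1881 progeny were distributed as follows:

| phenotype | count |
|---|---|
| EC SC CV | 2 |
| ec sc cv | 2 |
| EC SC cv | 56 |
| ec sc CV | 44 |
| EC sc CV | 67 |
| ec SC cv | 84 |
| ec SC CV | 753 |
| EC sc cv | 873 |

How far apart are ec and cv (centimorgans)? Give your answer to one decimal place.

The two most frequent reciprocal classes, EC sc cv and ec SC CV, are the parental types, so the F1 was EC sc cv / ec SC CV.
The two rarest classes, ec sc cv and EC SC CV, are the double crossovers. Comparing them with the parentals, only the ec allele has switched, so ec is the middle locus and the order is sc – ec – cv.
Crossovers in the ec–cv interval produce the single-crossover classes EC sc CV and ec SC cv (67 + 84 = 151) plus the double crossovers (4).
RF(ec–cv) = (151 + 4) / 1881 = 155/1881 = 0.0824 → 8.2 centimorgans.

8.2 centimorgans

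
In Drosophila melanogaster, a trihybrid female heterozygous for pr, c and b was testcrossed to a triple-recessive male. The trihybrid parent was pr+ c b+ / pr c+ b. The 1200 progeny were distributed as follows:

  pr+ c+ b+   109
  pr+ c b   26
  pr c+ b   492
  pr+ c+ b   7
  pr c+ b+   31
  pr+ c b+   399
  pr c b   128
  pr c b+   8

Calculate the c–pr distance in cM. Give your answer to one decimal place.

The two rarest classes, pr c b+ and pr+ c+ b, are the double crossovers. Comparing them with the parentals, only the pr allele has switched, so pr is the middle locus and the order is c – pr – b.
Crossovers in the c–pr interval produce the single-crossover classes pr+ c+ b+ and pr c b (109 + 128 = 237) plus the double crossovers (15).
RF(c–pr) = (237 + 15) / 1200 = 252/1200 = 0.2100 → 21.0 cM.

21.0 cM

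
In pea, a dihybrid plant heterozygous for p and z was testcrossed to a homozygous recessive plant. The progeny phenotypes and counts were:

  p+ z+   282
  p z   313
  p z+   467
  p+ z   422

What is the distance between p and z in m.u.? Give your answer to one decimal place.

40.1 m.u.

The two most frequent classes, p+ z (422) and p z+ (467), are the parental types, so the F1 was p+ z / p z+.
The recombinant classes are p+ z+ and p z: 282 + 313 = 595.
Recombination frequency = 595/1484 = 0.4009 ≈ 40.1%, i.e. 40.1 m.u.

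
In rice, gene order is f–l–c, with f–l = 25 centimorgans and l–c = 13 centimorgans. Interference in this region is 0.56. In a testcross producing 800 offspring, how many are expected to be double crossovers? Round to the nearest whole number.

Map distances give recombination frequencies of 0.250 and 0.130 for the two intervals.
With interference 0.56 (so coincidence = 0.44), expected double-crossover frequency = 0.250 × 0.130 × 0.44 = 0.01430.
Expected number = 0.01430 × 800 = 11.44 ≈ 11.

11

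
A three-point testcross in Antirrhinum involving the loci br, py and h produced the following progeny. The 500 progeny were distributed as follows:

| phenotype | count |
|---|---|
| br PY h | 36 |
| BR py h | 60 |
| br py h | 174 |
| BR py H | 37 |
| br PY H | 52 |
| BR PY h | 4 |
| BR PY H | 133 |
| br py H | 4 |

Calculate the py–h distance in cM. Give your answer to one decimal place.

16.2 cM

The two most frequent reciprocal classes, BR PY H and br py h, are the parental types, so the F1 was BR PY H / br py h.
The two rarest classes, BR PY h and br py H, are the double crossovers. Comparing them with the parentals, only the h allele has switched, so h is the middle locus and the order is py – h – br.
Crossovers in the py–h interval produce the single-crossover classes BR py H and br PY h (37 + 36 = 73) plus the double crossovers (8).
RF(py–h) = (73 + 8) / 500 = 81/500 = 0.1620 → 16.2 cM.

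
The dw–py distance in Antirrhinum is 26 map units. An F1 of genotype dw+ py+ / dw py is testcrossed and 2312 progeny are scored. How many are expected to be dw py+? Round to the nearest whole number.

301

A map distance of 26 map units corresponds to a recombination frequency of 0.260.
The F1 is dw+ py+ / dw py, so dw py+ is a recombinant gamete class with expected frequency r/2 = 0.260/2 = 0.1300.
Expected number = 0.1300 × 2312 = 300.56 ≈ 301.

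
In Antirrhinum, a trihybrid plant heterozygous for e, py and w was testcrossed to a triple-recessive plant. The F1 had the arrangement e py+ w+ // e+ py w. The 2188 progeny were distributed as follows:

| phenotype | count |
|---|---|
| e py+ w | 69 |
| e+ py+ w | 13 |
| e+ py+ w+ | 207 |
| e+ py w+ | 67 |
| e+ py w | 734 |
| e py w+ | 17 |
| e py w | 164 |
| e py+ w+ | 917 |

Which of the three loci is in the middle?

The two rarest classes, e py w+ and e+ py+ w, are the double crossovers. Comparing them with the parentals, only the py allele has switched, so py is the middle locus and the order is w – py – e.

py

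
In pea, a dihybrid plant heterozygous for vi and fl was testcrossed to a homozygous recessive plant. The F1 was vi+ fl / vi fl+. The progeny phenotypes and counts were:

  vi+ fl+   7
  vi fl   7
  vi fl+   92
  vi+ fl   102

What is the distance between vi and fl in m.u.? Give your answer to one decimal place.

6.7 m.u.

The recombinant classes are vi+ fl+ and vi fl: 7 + 7 = 14.
Recombination frequency = 14/208 = 0.0673 ≈ 6.7%, i.e. 6.7 m.u.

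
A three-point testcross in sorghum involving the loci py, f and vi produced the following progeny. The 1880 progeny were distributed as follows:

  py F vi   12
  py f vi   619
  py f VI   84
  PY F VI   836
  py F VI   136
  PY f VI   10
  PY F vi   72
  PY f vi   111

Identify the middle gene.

f

The two most frequent reciprocal classes, PY F VI and py f vi, are the parental types, so the F1 was PY F VI / py f vi.
The two rarest classes, PY f VI and py F vi, are the double crossovers. Comparing them with the parentals, only the f allele has switched, so f is the middle locus and the order is vi – f – py.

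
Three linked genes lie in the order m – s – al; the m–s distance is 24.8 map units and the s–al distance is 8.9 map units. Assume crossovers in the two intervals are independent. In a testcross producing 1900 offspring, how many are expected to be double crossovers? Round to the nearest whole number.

Map distances give recombination frequencies of 0.248 and 0.089 for the two intervals.
With no interference, expected double-crossover frequency = 0.248 × 0.089 = 0.02207.
Expected number = 0.02207 × 1900 = 41.94 ≈ 42.

42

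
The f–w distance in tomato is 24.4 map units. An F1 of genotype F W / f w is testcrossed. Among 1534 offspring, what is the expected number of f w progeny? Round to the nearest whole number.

A map distance of 24.4 map units corresponds to a recombination frequency of 0.244.
The F1 is F W / f w, so f w is a parental gamete class with expected frequency (1 − r)/2 = 0.756/2 = 0.3780.
Expected number = 0.3780 × 1534 = 579.85 ≈ 580.

580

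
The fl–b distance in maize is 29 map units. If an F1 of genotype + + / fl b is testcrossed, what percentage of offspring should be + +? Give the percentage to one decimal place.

A map distance of 29 map units corresponds to a recombination frequency of 0.290.
The F1 is + + / fl b, so + + is a parental gamete class with expected frequency (1 − r)/2 = 0.710/2 = 0.3550.
That is 0.3550 = 35.5% of the progeny.

35.5%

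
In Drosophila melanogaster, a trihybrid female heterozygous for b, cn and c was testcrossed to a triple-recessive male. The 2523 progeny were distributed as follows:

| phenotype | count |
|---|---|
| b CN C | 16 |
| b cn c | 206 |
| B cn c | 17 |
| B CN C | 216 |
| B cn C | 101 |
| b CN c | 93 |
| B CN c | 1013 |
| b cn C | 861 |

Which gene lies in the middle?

The two most frequent reciprocal classes, b cn C and B CN c, are the parental types, so the F1 was b cn C / B CN c.
The two rarest classes, b CN C and B cn c, are the double crossovers. Comparing them with the parentals, only the cn allele has switched, so cn is the middle locus and the order is c – cn – b.

cn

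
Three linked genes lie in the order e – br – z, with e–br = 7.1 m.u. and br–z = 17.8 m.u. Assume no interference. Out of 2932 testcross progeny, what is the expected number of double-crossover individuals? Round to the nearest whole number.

Map distances give recombination frequencies of 0.071 and 0.178 for the two intervals.
With no interference, expected double-crossover frequency = 0.071 × 0.178 = 0.01264.
Expected number = 0.01264 × 2932 = 37.05 ≈ 37.

37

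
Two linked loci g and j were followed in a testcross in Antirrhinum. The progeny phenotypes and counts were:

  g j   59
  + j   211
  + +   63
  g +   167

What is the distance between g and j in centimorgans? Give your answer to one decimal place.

The two most frequent classes, + j (211) and g + (167), are the parental types, so the F1 was + j / g +.
The recombinant classes are + + and g j: 63 + 59 = 122.
Recombination frequency = 122/500 = 0.2440 ≈ 24.4%, i.e. 24.4 centimorgans.

24.4 centimorgans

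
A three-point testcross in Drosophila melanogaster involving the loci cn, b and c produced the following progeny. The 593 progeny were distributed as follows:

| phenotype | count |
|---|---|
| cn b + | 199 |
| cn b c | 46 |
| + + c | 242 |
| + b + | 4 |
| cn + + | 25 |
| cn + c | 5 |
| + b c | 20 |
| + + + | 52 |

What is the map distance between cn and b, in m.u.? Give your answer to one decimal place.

The two most frequent reciprocal classes, + + c and cn b +, are the parental types, so the F1 was + + c / cn b +.
The two rarest classes, cn + c and + b +, are the double crossovers. Comparing them with the parentals, only the cn allele has switched, so cn is the middle locus and the order is b – cn – c.
Crossovers in the b–cn interval produce the single-crossover classes + b c and cn + + (20 + 25 = 45) plus the double crossovers (9).
RF(b–cn) = (45 + 9) / 593 = 54/593 = 0.0911 → 9.1 m.u.

9.1 m.u.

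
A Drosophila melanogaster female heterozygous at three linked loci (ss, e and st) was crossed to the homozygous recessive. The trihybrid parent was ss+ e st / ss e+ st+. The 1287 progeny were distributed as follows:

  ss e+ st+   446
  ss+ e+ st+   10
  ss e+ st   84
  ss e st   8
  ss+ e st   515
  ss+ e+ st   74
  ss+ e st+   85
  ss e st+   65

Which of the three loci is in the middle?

The two rarest classes, ss e st and ss+ e+ st+, are the double crossovers. Comparing them with the parentals, only the ss allele has switched, so ss is the middle locus and the order is e – ss – st.

ss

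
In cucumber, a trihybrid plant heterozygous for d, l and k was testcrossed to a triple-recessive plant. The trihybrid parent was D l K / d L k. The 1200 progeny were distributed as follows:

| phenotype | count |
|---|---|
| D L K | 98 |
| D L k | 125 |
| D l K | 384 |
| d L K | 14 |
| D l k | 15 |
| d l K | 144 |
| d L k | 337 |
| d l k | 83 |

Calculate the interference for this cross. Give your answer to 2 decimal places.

The two rarest classes, D l k and d L K, are the double crossovers. Comparing them with the parentals, only the k allele has switched, so k is the middle locus and the order is l – k – d.
l–k: (181 + 29)/1200 = 0.1750; k–d: (269 + 29)/1200 = 0.2483.
Expected DCO frequency = 0.1750 × 0.2483 ≈ 0.04345; observed = 29/1200 ≈ 0.02417.
Coefficient of coincidence = 0.02417/0.04345 ≈ 0.56; interference = 1 − 0.56 = 0.44.

0.44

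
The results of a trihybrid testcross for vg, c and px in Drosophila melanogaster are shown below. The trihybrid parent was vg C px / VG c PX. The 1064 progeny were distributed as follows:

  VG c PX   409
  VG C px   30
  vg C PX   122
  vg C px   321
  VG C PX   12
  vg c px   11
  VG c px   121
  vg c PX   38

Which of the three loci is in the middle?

c

The two rarest classes, vg c px and VG C PX, are the double crossovers. Comparing them with the parentals, only the c allele has switched, so c is the middle locus and the order is vg – c – px.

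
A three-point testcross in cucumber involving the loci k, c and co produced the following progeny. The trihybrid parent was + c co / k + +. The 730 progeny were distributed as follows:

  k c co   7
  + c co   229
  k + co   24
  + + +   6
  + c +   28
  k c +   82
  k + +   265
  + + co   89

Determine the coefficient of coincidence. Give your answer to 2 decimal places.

0.79

The two rarest classes, k c co and + + +, are the double crossovers. Comparing them with the parentals, only the k allele has switched, so k is the middle locus and the order is co – k – c.
co–k: (52 + 13)/730 = 0.0890; k–c: (171 + 13)/730 = 0.2521.
Expected DCO frequency = 0.0890 × 0.2521 ≈ 0.02244; observed = 13/730 ≈ 0.01781.
Coefficient of coincidence = 0.01781/0.02244 ≈ 0.79.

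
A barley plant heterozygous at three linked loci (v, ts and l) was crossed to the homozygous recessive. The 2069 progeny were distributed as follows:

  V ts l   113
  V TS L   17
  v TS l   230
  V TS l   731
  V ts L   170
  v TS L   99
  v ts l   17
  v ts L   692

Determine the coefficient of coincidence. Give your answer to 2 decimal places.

The two most frequent reciprocal classes, V TS l and v ts L, are the parental types, so the F1 was V TS l / v ts L.
The two rarest classes, V TS L and v ts l, are the double crossovers. Comparing them with the parentals, only the l allele has switched, so l is the middle locus and the order is v – l – ts.
v–l: (400 + 34)/2069 = 0.2098; l–ts: (212 + 34)/2069 = 0.1189.
Expected DCO frequency = 0.2098 × 0.1189 ≈ 0.02495; observed = 34/2069 ≈ 0.01643.
Coefficient of coincidence = 0.01643/0.02495 ≈ 0.66.

0.66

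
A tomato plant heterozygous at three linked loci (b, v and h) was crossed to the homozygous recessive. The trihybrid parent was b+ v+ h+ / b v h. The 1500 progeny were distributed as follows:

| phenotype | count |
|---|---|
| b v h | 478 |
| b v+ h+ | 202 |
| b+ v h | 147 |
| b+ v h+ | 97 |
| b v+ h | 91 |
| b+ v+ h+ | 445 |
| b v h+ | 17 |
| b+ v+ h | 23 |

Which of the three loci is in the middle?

The two rarest classes, b+ v+ h and b v h+, are the double crossovers. Comparing them with the parentals, only the h allele has switched, so h is the middle locus and the order is b – h – v.

h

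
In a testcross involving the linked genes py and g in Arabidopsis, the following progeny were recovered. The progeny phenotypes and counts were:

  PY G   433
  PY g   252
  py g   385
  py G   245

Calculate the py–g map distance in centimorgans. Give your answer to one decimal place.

37.8 centimorgans

The two most frequent classes, PY G (433) and py g (385), are the parental types, so the F1 was PY G / py g.
The recombinant classes are PY g and py G: 252 + 245 = 497.
Recombination frequency = 497/1315 = 0.3779 ≈ 37.8%, i.e. 37.8 centimorgans.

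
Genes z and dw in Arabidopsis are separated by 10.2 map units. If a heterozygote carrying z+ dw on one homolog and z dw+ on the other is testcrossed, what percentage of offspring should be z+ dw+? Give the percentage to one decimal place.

5.1%

A map distance of 10.2 map units corresponds to a recombination frequency of 0.102.
The F1 is z+ dw / z dw+, so z+ dw+ is a recombinant gamete class with expected frequency r/2 = 0.102/2 = 0.0510.
That is 0.0510 = 5.1% of the progeny.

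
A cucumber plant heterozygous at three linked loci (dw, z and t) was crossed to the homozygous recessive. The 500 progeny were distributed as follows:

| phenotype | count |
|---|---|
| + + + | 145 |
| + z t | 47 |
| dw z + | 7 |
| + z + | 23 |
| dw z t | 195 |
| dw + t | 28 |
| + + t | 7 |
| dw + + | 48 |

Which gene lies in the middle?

The two most frequent reciprocal classes, + + + and dw z t, are the parental types, so the F1 was + + + / dw z t.
The two rarest classes, + + t and dw z +, are the double crossovers. Comparing them with the parentals, only the t allele has switched, so t is the middle locus and the order is z – t – dw.

t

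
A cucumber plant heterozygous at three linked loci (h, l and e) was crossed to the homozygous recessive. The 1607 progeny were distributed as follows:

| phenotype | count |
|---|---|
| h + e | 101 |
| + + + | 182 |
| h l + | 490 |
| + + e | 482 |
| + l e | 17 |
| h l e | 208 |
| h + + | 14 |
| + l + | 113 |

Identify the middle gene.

The two most frequent reciprocal classes, + + e and h l +, are the parental types, so the F1 was + + e / h l +.
The two rarest classes, + l e and h + +, are the double crossovers. Comparing them with the parentals, only the l allele has switched, so l is the middle locus and the order is h – l – e.

l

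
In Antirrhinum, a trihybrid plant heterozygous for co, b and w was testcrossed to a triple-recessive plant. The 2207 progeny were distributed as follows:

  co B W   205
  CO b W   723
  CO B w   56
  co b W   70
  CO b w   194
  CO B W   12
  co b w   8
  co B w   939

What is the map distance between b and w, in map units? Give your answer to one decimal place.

19.0 map units

The two most frequent reciprocal classes, co B w and CO b W, are the parental types, so the F1 was co B w / CO b W.
The two rarest classes, co b w and CO B W, are the double crossovers. Comparing them with the parentals, only the b allele has switched, so b is the middle locus and the order is w – b – co.
Crossovers in the w–b interval produce the single-crossover classes co B W and CO b w (205 + 194 = 399) plus the double crossovers (20).
RF(w–b) = (399 + 20) / 2207 = 419/2207 = 0.1899 → 19.0 map units.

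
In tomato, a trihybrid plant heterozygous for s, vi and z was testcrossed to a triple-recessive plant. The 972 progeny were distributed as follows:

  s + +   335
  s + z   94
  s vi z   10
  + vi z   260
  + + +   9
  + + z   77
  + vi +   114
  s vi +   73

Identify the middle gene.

The two most frequent reciprocal classes, + vi z and s + +, are the parental types, so the F1 was + vi z / s + +.
The two rarest classes, s vi z and + + +, are the double crossovers. Comparing them with the parentals, only the s allele has switched, so s is the middle locus and the order is z – s – vi.

s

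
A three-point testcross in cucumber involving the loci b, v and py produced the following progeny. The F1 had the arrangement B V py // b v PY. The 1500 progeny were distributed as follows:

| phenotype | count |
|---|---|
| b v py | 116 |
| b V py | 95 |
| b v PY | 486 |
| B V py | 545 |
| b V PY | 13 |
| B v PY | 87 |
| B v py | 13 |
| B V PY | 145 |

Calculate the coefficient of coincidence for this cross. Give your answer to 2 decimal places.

The two rarest classes, B v py and b V PY, are the double crossovers. Comparing them with the parentals, only the v allele has switched, so v is the middle locus and the order is b – v – py.
b–v: (182 + 26)/1500 = 0.1387; v–py: (261 + 26)/1500 = 0.1913.
Expected DCO frequency = 0.1387 × 0.1913 ≈ 0.02653; observed = 26/1500 ≈ 0.01733.
Coefficient of coincidence = 0.01733/0.02653 ≈ 0.65.

0.65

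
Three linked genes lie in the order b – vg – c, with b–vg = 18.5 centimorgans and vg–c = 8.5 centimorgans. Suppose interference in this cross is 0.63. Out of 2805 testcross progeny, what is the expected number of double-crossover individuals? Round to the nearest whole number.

Map distances give recombination frequencies of 0.185 and 0.085 for the two intervals.
With interference 0.63 (so coincidence = 0.37), expected double-crossover frequency = 0.185 × 0.085 × 0.37 = 0.00582.
Expected number = 0.00582 × 2805 = 16.32 ≈ 16.

16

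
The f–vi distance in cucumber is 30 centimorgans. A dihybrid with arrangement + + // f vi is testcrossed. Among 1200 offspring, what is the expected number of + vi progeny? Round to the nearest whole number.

A map distance of 30 centimorgans corresponds to a recombination frequency of 0.300.
The F1 is + + / f vi, so + vi is a recombinant gamete class with expected frequency r/2 = 0.300/2 = 0.1500.
Expected number = 0.1500 × 1200 = 180.00 ≈ 180.

180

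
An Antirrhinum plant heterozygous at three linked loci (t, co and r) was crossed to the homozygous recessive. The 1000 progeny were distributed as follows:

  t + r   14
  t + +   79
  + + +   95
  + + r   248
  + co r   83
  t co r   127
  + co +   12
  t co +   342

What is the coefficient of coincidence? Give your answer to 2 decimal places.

The two most frequent reciprocal classes, + + r and t co +, are the parental types, so the F1 was + + r / t co +.
The two rarest classes, t + r and + co +, are the double crossovers. Comparing them with the parentals, only the t allele has switched, so t is the middle locus and the order is r – t – co.
r–t: (222 + 26)/1000 = 0.2480; t–co: (162 + 26)/1000 = 0.1880.
Expected DCO frequency = 0.2480 × 0.1880 ≈ 0.04662; observed = 26/1000 ≈ 0.02600.
Coefficient of coincidence = 0.02600/0.04662 ≈ 0.56.

0.56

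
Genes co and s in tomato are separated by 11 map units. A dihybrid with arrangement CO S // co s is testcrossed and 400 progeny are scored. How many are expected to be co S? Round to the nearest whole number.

22

A map distance of 11 map units corresponds to a recombination frequency of 0.110.
The F1 is CO S / co s, so co S is a recombinant gamete class with expected frequency r/2 = 0.110/2 = 0.0550.
Expected number = 0.0550 × 400 = 22.00 ≈ 22.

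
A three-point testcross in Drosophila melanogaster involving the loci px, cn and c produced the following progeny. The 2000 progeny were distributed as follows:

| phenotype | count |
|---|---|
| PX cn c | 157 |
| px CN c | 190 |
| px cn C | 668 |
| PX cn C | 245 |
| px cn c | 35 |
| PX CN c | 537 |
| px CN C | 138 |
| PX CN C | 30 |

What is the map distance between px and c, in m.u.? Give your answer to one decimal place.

25.0 m.u.

The two most frequent reciprocal classes, px cn C and PX CN c, are the parental types, so the F1 was px cn C / PX CN c.
The two rarest classes, px cn c and PX CN C, are the double crossovers. Comparing them with the parentals, only the c allele has switched, so c is the middle locus and the order is px – c – cn.
Crossovers in the px–c interval produce the single-crossover classes PX cn C and px CN c (245 + 190 = 435) plus the double crossovers (65).
RF(px–c) = (435 + 65) / 2000 = 500/2000 = 0.2500 → 25.0 m.u.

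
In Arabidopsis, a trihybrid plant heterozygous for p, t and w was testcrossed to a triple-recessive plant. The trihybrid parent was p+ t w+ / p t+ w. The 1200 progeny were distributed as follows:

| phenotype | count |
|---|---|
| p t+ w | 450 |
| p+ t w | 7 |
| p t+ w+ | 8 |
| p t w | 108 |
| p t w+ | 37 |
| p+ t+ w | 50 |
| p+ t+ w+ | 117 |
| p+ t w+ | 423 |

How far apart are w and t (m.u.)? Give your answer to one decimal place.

20.0 m.u.

The two rarest classes, p+ t w and p t+ w+, are the double crossovers. Comparing them with the parentals, only the w allele has switched, so w is the middle locus and the order is t – w – p.
Crossovers in the t–w interval produce the single-crossover classes p+ t+ w+ and p t w (117 + 108 = 225) plus the double crossovers (15).
RF(t–w) = (225 + 15) / 1200 = 240/1200 = 0.2000 → 20.0 m.u.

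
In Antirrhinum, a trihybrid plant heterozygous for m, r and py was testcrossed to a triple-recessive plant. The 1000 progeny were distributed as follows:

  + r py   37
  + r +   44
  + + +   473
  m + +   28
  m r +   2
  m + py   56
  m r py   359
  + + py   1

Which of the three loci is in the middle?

The two most frequent reciprocal classes, m r py and + + +, are the parental types, so the F1 was m r py / + + +.
The two rarest classes, m r + and + + py, are the double crossovers. Comparing them with the parentals, only the py allele has switched, so py is the middle locus and the order is r – py – m.

py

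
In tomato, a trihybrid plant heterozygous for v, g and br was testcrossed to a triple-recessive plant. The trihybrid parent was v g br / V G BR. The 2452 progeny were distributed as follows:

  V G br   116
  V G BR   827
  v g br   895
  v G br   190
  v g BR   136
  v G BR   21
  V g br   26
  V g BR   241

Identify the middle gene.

v

The two rarest classes, V g br and v G BR, are the double crossovers. Comparing them with the parentals, only the v allele has switched, so v is the middle locus and the order is br – v – g.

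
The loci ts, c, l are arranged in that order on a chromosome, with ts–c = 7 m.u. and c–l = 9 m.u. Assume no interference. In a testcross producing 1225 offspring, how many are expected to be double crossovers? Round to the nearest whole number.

Map distances give recombination frequencies of 0.070 and 0.090 for the two intervals.
With no interference, expected double-crossover frequency = 0.070 × 0.090 = 0.00630.
Expected number = 0.00630 × 1225 = 7.72 ≈ 8.

8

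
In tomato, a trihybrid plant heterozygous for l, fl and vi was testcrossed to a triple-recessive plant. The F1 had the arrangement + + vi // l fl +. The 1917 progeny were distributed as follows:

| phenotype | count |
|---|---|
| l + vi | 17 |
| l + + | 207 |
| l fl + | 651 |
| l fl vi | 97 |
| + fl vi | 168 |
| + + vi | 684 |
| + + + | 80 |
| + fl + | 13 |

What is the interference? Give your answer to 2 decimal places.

The two rarest classes, l + vi and + fl +, are the double crossovers. Comparing them with the parentals, only the l allele has switched, so l is the middle locus and the order is vi – l – fl.
vi–l: (177 + 30)/1917 = 0.1080; l–fl: (375 + 30)/1917 = 0.2113.
Expected DCO frequency = 0.1080 × 0.2113 ≈ 0.02282; observed = 30/1917 ≈ 0.01565.
Coefficient of coincidence = 0.01565/0.02282 ≈ 0.69; interference = 1 − 0.69 = 0.31.

0.31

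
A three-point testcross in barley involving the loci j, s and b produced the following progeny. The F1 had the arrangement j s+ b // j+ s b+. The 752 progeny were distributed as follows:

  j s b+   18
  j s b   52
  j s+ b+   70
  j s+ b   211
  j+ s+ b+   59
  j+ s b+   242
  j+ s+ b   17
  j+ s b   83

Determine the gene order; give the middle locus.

j

The two rarest classes, j+ s+ b and j s b+, are the double crossovers. Comparing them with the parentals, only the j allele has switched, so j is the middle locus and the order is s – j – b.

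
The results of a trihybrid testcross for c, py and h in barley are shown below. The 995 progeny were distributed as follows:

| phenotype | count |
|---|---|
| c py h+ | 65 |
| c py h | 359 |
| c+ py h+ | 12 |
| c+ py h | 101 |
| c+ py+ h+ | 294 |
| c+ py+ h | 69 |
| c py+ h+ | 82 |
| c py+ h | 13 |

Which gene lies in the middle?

py

The two most frequent reciprocal classes, c py h and c+ py+ h+, are the parental types, so the F1 was c py h / c+ py+ h+.
The two rarest classes, c py+ h and c+ py h+, are the double crossovers. Comparing them with the parentals, only the py allele has switched, so py is the middle locus and the order is h – py – c.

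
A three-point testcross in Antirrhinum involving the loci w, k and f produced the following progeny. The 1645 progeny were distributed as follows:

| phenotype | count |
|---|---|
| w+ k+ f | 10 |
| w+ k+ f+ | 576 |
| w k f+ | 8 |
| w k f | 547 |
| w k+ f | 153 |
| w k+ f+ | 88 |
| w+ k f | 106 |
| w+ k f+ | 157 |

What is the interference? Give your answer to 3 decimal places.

The two most frequent reciprocal classes, w k f and w+ k+ f+, are the parental types, so the F1 was w k f / w+ k+ f+.
The two rarest classes, w k f+ and w+ k+ f, are the double crossovers. Comparing them with the parentals, only the f allele has switched, so f is the middle locus and the order is k – f – w.
k–f: (310 + 18)/1645 = 0.1994; f–w: (194 + 18)/1645 = 0.1289.
Expected DCO frequency = 0.1994 × 0.1289 ≈ 0.02570; observed = 18/1645 ≈ 0.01094.
Coefficient of coincidence = 0.01094/0.02570 ≈ 0.426; interference = 1 − 0.426 = 0.574.

0.574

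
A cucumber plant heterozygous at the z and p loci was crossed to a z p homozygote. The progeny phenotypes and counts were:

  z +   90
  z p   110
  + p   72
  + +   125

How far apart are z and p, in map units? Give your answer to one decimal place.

The two most frequent classes, + + (125) and z p (110), are the parental types, so the F1 was + + / z p.
The recombinant classes are + p and z +: 72 + 90 = 162.
Recombination frequency = 162/397 = 0.4081 ≈ 40.8%, i.e. 40.8 map units.

40.8 map units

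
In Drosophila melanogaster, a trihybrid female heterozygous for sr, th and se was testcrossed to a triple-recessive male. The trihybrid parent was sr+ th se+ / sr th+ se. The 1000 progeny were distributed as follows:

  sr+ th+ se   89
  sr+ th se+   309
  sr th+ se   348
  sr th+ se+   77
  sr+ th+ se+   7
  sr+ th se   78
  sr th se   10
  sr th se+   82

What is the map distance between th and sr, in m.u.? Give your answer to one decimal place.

The two rarest classes, sr+ th+ se+ and sr th se, are the double crossovers. Comparing them with the parentals, only the th allele has switched, so th is the middle locus and the order is sr – th – se.
Crossovers in the sr–th interval produce the single-crossover classes sr th se+ and sr+ th+ se (82 + 89 = 171) plus the double crossovers (17).
RF(sr–th) = (171 + 17) / 1000 = 188/1000 = 0.1880 → 18.8 m.u.

18.8 m.u.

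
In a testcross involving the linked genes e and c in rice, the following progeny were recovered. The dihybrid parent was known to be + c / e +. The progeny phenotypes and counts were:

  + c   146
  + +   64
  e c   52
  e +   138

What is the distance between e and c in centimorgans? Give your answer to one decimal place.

29.0 centimorgans

The recombinant classes are + + and e c: 64 + 52 = 116.
Recombination frequency = 116/400 = 0.2900 ≈ 29.0%, i.e. 29.0 centimorgans.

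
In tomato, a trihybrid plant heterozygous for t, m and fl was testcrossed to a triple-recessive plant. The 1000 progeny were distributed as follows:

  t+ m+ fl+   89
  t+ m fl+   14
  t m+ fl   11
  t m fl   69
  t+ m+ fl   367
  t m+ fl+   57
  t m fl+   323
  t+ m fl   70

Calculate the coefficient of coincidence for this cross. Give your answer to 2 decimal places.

0.90

The two most frequent reciprocal classes, t m fl+ and t+ m+ fl, are the parental types, so the F1 was t m fl+ / t+ m+ fl.
The two rarest classes, t+ m fl+ and t m+ fl, are the double crossovers. Comparing them with the parentals, only the t allele has switched, so t is the middle locus and the order is m – t – fl.
m–t: (127 + 25)/1000 = 0.1520; t–fl: (158 + 25)/1000 = 0.1830.
Expected DCO frequency = 0.1520 × 0.1830 ≈ 0.02782; observed = 25/1000 ≈ 0.02500.
Coefficient of coincidence = 0.02500/0.02782 ≈ 0.90.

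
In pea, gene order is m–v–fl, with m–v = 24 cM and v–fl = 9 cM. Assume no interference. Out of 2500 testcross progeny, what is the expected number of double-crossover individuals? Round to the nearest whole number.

54

Map distances give recombination frequencies of 0.240 and 0.090 for the two intervals.
With no interference, expected double-crossover frequency = 0.240 × 0.090 = 0.02160.
Expected number = 0.02160 × 2500 = 54.00 ≈ 54.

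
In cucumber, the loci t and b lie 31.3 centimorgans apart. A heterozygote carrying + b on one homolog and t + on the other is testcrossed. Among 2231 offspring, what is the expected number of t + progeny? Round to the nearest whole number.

766

A map distance of 31.3 centimorgans corresponds to a recombination frequency of 0.313.
The F1 is + b / t +, so t + is a parental gamete class with expected frequency (1 − r)/2 = 0.687/2 = 0.3435.
Expected number = 0.3435 × 2231 = 766.35 ≈ 766.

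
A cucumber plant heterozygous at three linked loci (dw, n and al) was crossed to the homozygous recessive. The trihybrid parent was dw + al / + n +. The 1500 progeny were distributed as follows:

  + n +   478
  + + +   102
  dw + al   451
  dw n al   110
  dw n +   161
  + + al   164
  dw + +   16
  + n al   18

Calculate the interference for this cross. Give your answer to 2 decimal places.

The two rarest classes, dw + + and + n al, are the double crossovers. Comparing them with the parentals, only the al allele has switched, so al is the middle locus and the order is dw – al – n.
dw–al: (325 + 34)/1500 = 0.2393; al–n: (212 + 34)/1500 = 0.1640.
Expected DCO frequency = 0.2393 × 0.1640 ≈ 0.03925; observed = 34/1500 ≈ 0.02267.
Coefficient of coincidence = 0.02267/0.03925 ≈ 0.58; interference = 1 − 0.58 = 0.42.

0.42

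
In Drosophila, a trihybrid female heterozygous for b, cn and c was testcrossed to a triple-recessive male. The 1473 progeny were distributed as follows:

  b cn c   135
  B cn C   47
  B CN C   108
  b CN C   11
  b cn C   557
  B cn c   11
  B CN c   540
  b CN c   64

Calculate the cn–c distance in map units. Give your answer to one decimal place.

The two most frequent reciprocal classes, B CN c and b cn C, are the parental types, so the F1 was B CN c / b cn C.
The two rarest classes, B cn c and b CN C, are the double crossovers. Comparing them with the parentals, only the cn allele has switched, so cn is the middle locus and the order is b – cn – c.
Crossovers in the cn–c interval produce the single-crossover classes B CN C and b cn c (108 + 135 = 243) plus the double crossovers (22).
RF(cn–c) = (243 + 22) / 1473 = 265/1473 = 0.1799 → 18.0 map units.

18.0 map units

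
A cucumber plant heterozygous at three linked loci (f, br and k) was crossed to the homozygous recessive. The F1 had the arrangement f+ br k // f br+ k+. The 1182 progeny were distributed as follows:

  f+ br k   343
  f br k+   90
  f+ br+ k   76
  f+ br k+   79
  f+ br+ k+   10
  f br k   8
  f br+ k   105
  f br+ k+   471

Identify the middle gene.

The two rarest classes, f br k and f+ br+ k+, are the double crossovers. Comparing them with the parentals, only the f allele has switched, so f is the middle locus and the order is k – f – br.

f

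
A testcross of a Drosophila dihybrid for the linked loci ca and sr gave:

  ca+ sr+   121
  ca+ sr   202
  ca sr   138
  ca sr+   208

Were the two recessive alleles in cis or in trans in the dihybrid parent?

The two most frequent classes are ca+ sr (202) and ca sr+ (208); these are the parental (non-recombinant) types.
So the F1 carried ca+ sr on one chromosome and ca sr+ on the other — the recessive alleles are on opposite chromosomes (trans / repulsion).

trans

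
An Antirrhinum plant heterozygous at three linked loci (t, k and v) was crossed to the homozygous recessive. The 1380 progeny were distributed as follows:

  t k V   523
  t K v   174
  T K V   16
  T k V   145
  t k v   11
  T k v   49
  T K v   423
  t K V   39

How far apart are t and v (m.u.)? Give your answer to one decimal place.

The two most frequent reciprocal classes, t k V and T K v, are the parental types, so the F1 was t k V / T K v.
The two rarest classes, t k v and T K V, are the double crossovers. Comparing them with the parentals, only the v allele has switched, so v is the middle locus and the order is k – v – t.
Crossovers in the v–t interval produce the single-crossover classes T k V and t K v (145 + 174 = 319) plus the double crossovers (27).
RF(v–t) = (319 + 27) / 1380 = 346/1380 = 0.2507 → 25.1 m.u.

25.1 m.u.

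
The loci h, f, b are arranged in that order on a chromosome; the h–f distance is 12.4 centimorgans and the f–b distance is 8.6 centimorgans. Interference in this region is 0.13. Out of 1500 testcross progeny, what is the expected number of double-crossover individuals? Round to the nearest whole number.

Map distances give recombination frequencies of 0.124 and 0.086 for the two intervals.
With interference 0.13 (so coincidence = 0.87), expected double-crossover frequency = 0.124 × 0.086 × 0.87 = 0.00928.
Expected number = 0.00928 × 1500 = 13.92 ≈ 14.

14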